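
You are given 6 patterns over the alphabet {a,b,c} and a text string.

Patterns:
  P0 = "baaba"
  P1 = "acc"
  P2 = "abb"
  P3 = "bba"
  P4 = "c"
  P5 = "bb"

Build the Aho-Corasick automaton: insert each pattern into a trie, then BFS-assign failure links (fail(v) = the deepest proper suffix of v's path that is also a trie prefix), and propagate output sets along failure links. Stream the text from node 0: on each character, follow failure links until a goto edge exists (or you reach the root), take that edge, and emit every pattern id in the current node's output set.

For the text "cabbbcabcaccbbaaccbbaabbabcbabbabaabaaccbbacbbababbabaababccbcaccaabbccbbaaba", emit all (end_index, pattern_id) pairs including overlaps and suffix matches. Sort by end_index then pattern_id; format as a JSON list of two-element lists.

Construct AC machine:
Trie (insert patterns):
  n0 'ε': a→6 b→1 c→13
  n1 'b': a→2 b→11
  n2 'ba': a→3
  n3 'baa': b→4
  n4 'baab': a→5
  n5 'baaba': ·  ←P0
  n6 'a': b→9 c→7
  n7 'ac': c→8
  n8 'acc': ·  ←P1
  n9 'ab': b→10
  n10 'abb': ·  ←P2
  n11 'bb': a→12  ←P5
  n12 'bba': ·  ←P3
  n13 'c': ·  ←P4

BFS fail/out derivation:
  fail(1) 'b': from fail(0)=0 chase 'b': 0 ⇒ 0;  out=∅∪out(0)=∅
  fail(6) 'a': from fail(0)=0 chase 'a': 0 ⇒ 0;  out=∅∪out(0)=∅
  fail(13) 'c': from fail(0)=0 chase 'c': 0 ⇒ 0;  out={4}∪out(0)={4}
  fail(2) 'ba': from fail(1)=0 chase 'a': 0 ⇒ 6;  out=∅∪out(6)=∅
  fail(7) 'ac': from fail(6)=0 chase 'c': 0 ⇒ 13;  out=∅∪out(13)={4}
  fail(9) 'ab': from fail(6)=0 chase 'b': 0 ⇒ 1;  out=∅∪out(1)=∅
  fail(11) 'bb': from fail(1)=0 chase 'b': 0 ⇒ 1;  out={5}∪out(1)={5}
  fail(3) 'baa': from fail(2)=6 chase 'a': 6→0 ⇒ 6;  out=∅∪out(6)=∅
  fail(8) 'acc': from fail(7)=13 chase 'c': 13→0 ⇒ 13;  out={1}∪out(13)={1,4}
  fail(10) 'abb': from fail(9)=1 chase 'b': 1 ⇒ 11;  out={2}∪out(11)={2,5}
  fail(12) 'bba': from fail(11)=1 chase 'a': 1 ⇒ 2;  out={3}∪out(2)={3}
  fail(4) 'baab': from fail(3)=6 chase 'b': 6 ⇒ 9;  out=∅∪out(9)=∅
  fail(5) 'baaba': from fail(4)=9 chase 'a': 9→1 ⇒ 2;  out={0}∪out(2)={0}

Run:
pos 0 'c': at 13  ** P4@[0:0]
pos 1 'a': at 6 ·f
pos 2 'b': at 9
pos 3 'b': at 10  ** P2@[1:3],P5@[2:3]
pos 4 'b': at 11 ·f  ** P5@[3:4]
pos 5 'c': at 13 ·f  ** P4@[5:5]
pos 6 'a': at 6 ·f
pos 7 'b': at 9
pos 8 'c': at 13 ·f  ** P4@[8:8]
pos 9 'a': at 6 ·f
pos 10 'c': at 7  ** P4@[10:10]
pos 11 'c': at 8  ** P1@[9:11],P4@[11:11]
pos 12 'b': at 1 ·f
pos 13 'b': at 11  ** P5@[12:13]
pos 14 'a': at 12  ** P3@[12:14]
pos 15 'a': at 3 ·f
pos 16 'c': at 7 ·f  ** P4@[16:16]
pos 17 'c': at 8  ** P1@[15:17],P4@[17:17]
pos 18 'b': at 1 ·f
pos 19 'b': at 11  ** P5@[18:19]
pos 20 'a': at 12  ** P3@[18:20]
pos 21 'a': at 3 ·f
pos 22 'b': at 4
pos 23 'b': at 10 ·f  ** P2@[21:23],P5@[22:23]
pos 24 'a': at 12 ·f  ** P3@[22:24]
pos 25 'b': at 9 ·f
pos 26 'c': at 13 ·f  ** P4@[26:26]
pos 27 'b': at 1 ·f
pos 28 'a': at 2
pos 29 'b': at 9 ·f
pos 30 'b': at 10  ** P2@[28:30],P5@[29:30]
pos 31 'a': at 12 ·f  ** P3@[29:31]
pos 32 'b': at 9 ·f
pos 33 'a': at 2 ·f
pos 34 'a': at 3
pos 35 'b': at 4
pos 36 'a': at 5  ** P0@[32:36]
pos 37 'a': at 3 ·f
pos 38 'c': at 7 ·f  ** P4@[38:38]
pos 39 'c': at 8  ** P1@[37:39],P4@[39:39]
pos 40 'b': at 1 ·f
pos 41 'b': at 11  ** P5@[40:41]
pos 42 'a': at 12  ** P3@[40:42]
pos 43 'c': at 7 ·f  ** P4@[43:43]
pos 44 'b': at 1 ·f
pos 45 'b': at 11  ** P5@[44:45]
pos 46 'a': at 12  ** P3@[44:46]
pos 47 'b': at 9 ·f
pos 48 'a': at 2 ·f
pos 49 'b': at 9 ·f
pos 50 'b': at 10  ** P2@[48:50],P5@[49:50]
pos 51 'a': at 12 ·f  ** P3@[49:51]
pos 52 'b': at 9 ·f
pos 53 'a': at 2 ·f
pos 54 'a': at 3
pos 55 'b': at 4
pos 56 'a': at 5  ** P0@[52:56]
pos 57 'b': at 9 ·f
pos 58 'c': at 13 ·f  ** P4@[58:58]
pos 59 'c': at 13 ·f  ** P4@[59:59]
pos 60 'b': at 1 ·f
pos 61 'c': at 13 ·f  ** P4@[61:61]
pos 62 'a': at 6 ·f
pos 63 'c': at 7  ** P4@[63:63]
pos 64 'c': at 8  ** P1@[62:64],P4@[64:64]
pos 65 'a': at 6 ·f
pos 66 'a': at 6 ·f
pos 67 'b': at 9
pos 68 'b': at 10  ** P2@[66:68],P5@[67:68]
pos 69 'c': at 13 ·f  ** P4@[69:69]
pos 70 'c': at 13 ·f  ** P4@[70:70]
pos 71 'b': at 1 ·f
pos 72 'b': at 11  ** P5@[71:72]
pos 73 'a': at 12  ** P3@[71:73]
pos 74 'a': at 3 ·f
pos 75 'b': at 4
pos 76 'a': at 5  ** P0@[72:76]

Matches: [[0,4],[3,2],[3,5],[4,5],[5,4],[8,4],[10,4],[11,1],[11,4],[13,5],[14,3],[16,4],[17,1],[17,4],[19,5],[20,3],[23,2],[23,5],[24,3],[26,4],[30,2],[30,5],[31,3],[36,0],[38,4],[39,1],[39,4],[41,5],[42,3],[43,4],[45,5],[46,3],[50,2],[50,5],[51,3],[56,0],[58,4],[59,4],[61,4],[63,4],[64,1],[64,4],[68,2],[68,5],[69,4],[70,4],[72,5],[73,3],[76,0]]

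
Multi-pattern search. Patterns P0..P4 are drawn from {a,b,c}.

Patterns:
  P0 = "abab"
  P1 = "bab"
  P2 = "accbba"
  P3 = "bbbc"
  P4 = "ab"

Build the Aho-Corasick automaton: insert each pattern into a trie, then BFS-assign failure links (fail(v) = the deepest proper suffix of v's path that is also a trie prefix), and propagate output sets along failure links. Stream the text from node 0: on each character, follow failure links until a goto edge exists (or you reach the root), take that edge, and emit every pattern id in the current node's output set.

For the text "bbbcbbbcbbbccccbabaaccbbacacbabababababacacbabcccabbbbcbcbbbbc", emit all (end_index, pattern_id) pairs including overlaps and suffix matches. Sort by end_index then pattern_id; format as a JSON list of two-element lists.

Construct AC machine:
Trie (insert patterns):
  0='ε' goto a→1 b→5
  1='a' goto b→2 c→8
  2='ab' goto a→3  ←P4
  3='aba' goto b→4
  4='abab' goto ·  ←P0
  5='b' goto a→6 b→13
  6='ba' goto b→7
  7='bab' goto ·  ←P1
  8='ac' goto c→9
  9='acc' goto b→10
  10='accb' goto b→11
  11='accbb' goto a→12
  12='accbba' goto ·  ←P2
  13='bb' goto b→14
  14='bbb' goto c→15
  15='bbbc' goto ·  ←P3

Failure links (BFS by depth):
  fail(1) 'a': from fail(0)=0 chase 'a': 0 ⇒ 0;  out=∅∪out(0)=∅
  fail(5) 'b': from fail(0)=0 chase 'b': 0 ⇒ 0;  out=∅∪out(0)=∅
  fail(2) 'ab': from fail(1)=0 chase 'b': 0 ⇒ 5;  out={4}∪out(5)={4}
  fail(6) 'ba': from fail(5)=0 chase 'a': 0 ⇒ 1;  out=∅∪out(1)=∅
  fail(8) 'ac': from fail(1)=0 chase 'c': 0 ⇒ 0;  out=∅∪out(0)=∅
  fail(13) 'bb': from fail(5)=0 chase 'b': 0 ⇒ 5;  out=∅∪out(5)=∅
  fail(3) 'aba': from fail(2)=5 chase 'a': 5 ⇒ 6;  out=∅∪out(6)=∅
  fail(7) 'bab': from fail(6)=1 chase 'b': 1 ⇒ 2;  out={1}∪out(2)={1,4}
  fail(9) 'acc': from fail(8)=0 chase 'c': 0 ⇒ 0;  out=∅∪out(0)=∅
  fail(14) 'bbb': from fail(13)=5 chase 'b': 5 ⇒ 13;  out=∅∪out(13)=∅
  fail(4) 'abab': from fail(3)=6 chase 'b': 6 ⇒ 7;  out={0}∪out(7)={0,1,4}
  fail(10) 'accb': from fail(9)=0 chase 'b': 0 ⇒ 5;  out=∅∪out(5)=∅
  fail(15) 'bbbc': from fail(14)=13 chase 'c': 13→5→0 ⇒ 0;  out={3}∪out(0)={3}
  fail(11) 'accbb': from fail(10)=5 chase 'b': 5 ⇒ 13;  out=∅∪out(13)=∅
  fail(12) 'accbba': from fail(11)=13 chase 'a': 13→5 ⇒ 6;  out={2}∪out(6)={2}

Scan:
[0] read 'b'  n0⇒n5
[1] read 'b'  n5⇒n13
[2] read 'b'  n13⇒n14
[3] read 'c'  n14⇒n15  → match P3@[0:3]
[4] read 'b'  n15⇒n5 (via fail)
[5] read 'b'  n5⇒n13
[6] read 'b'  n13⇒n14
[7] read 'c'  n14⇒n15  → match P3@[4:7]
[8] read 'b'  n15⇒n5 (via fail)
[9] read 'b'  n5⇒n13
[10] read 'b'  n13⇒n14
[11] read 'c'  n14⇒n15  → match P3@[8:11]
[12] read 'c'  n15⇒n0 (via fail)
[13] read 'c'  n0⇒n0
[14] read 'c'  n0⇒n0
[15] read 'b'  n0⇒n5
[16] read 'a'  n5⇒n6
[17] read 'b'  n6⇒n7  → match P1@[15:17],P4@[16:17]
[18] read 'a'  n7⇒n3 (via fail)
[19] read 'a'  n3⇒n1 (via fail)
[20] read 'c'  n1⇒n8
[21] read 'c'  n8⇒n9
[22] read 'b'  n9⇒n10
[23] read 'b'  n10⇒n11
[24] read 'a'  n11⇒n12  → match P2@[19:24]
[25] read 'c'  n12⇒n8 (via fail)
[26] read 'a'  n8⇒n1 (via fail)
[27] read 'c'  n1⇒n8
[28] read 'b'  n8⇒n5 (via fail)
[29] read 'a'  n5⇒n6
[30] read 'b'  n6⇒n7  → match P1@[28:30],P4@[29:30]
[31] read 'a'  n7⇒n3 (via fail)
[32] read 'b'  n3⇒n4  → match P0@[29:32],P1@[30:32],P4@[31:32]
[33] read 'a'  n4⇒n3 (via fail)
[34] read 'b'  n3⇒n4  → match P0@[31:34],P1@[32:34],P4@[33:34]
[35] read 'a'  n4⇒n3 (via fail)
[36] read 'b'  n3⇒n4  → match P0@[33:36],P1@[34:36],P4@[35:36]
[37] read 'a'  n4⇒n3 (via fail)
[38] read 'b'  n3⇒n4  → match P0@[35:38],P1@[36:38],P4@[37:38]
[39] read 'a'  n4⇒n3 (via fail)
[40] read 'c'  n3⇒n8 (via fail)
[41] read 'a'  n8⇒n1 (via fail)
[42] read 'c'  n1⇒n8
[43] read 'b'  n8⇒n5 (via fail)
[44] read 'a'  n5⇒n6
[45] read 'b'  n6⇒n7  → match P1@[43:45],P4@[44:45]
[46] read 'c'  n7⇒n0 (via fail)
[47] read 'c'  n0⇒n0
[48] read 'c'  n0⇒n0
[49] read 'a'  n0⇒n1
[50] read 'b'  n1⇒n2  → match P4@[49:50]
[51] read 'b'  n2⇒n13 (via fail)
[52] read 'b'  n13⇒n14
[53] read 'b'  n14⇒n14 (via fail)
[54] read 'c'  n14⇒n15  → match P3@[51:54]
[55] read 'b'  n15⇒n5 (via fail)
[56] read 'c'  n5⇒n0 (via fail)
[57] read 'b'  n0⇒n5
[58] read 'b'  n5⇒n13
[59] read 'b'  n13⇒n14
[60] read 'b'  n14⇒n14 (via fail)
[61] read 'c'  n14⇒n15  → match P3@[58:61]

Result: [[3,3],[7,3],[11,3],[17,1],[17,4],[24,2],[30,1],[30,4],[32,0],[32,1],[32,4],[34,0],[34,1],[34,4],[36,0],[36,1],[36,4],[38,0],[38,1],[38,4],[45,1],[45,4],[50,4],[54,3],[61,3]]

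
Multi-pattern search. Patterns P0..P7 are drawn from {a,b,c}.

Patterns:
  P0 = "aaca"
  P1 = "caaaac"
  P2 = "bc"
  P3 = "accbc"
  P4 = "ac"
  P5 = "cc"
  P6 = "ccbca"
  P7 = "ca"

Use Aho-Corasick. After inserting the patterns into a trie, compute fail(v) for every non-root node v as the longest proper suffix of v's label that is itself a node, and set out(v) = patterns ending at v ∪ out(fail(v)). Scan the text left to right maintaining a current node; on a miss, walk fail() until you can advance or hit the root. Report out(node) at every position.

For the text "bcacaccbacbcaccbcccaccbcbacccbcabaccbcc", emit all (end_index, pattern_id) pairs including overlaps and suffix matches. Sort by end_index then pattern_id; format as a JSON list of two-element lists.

Construct AC machine:
Trie nodes:
  n0 'ε': a→1 b→11 c→5
  n1 'a': a→2 c→13
  n2 'aa': c→3
  n3 'aac': a→4
  n4 'aaca': ·  ←P0
  n5 'c': a→6 c→17
  n6 'ca': a→7  ←P7
  n7 'caa': a→8
  n8 'caaa': a→9
  n9 'caaaa': c→10
  n10 'caaaac': ·  ←P1
  n11 'b': c→12
  n12 'bc': ·  ←P2
  n13 'ac': c→14  ←P4
  n14 'acc': b→15
  n15 'accb': c→16
  n16 'accbc': ·  ←P3
  n17 'cc': b→18  ←P5
  n18 'ccb': c→19
  n19 'ccbc': a→20
  n20 'ccbca': ·  ←P6

Failure links (BFS by depth):
  n1('a'): parent n0 fail=0; on 'a' 0 → fail=0;  out ∅∪∅=∅
  n5('c'): parent n0 fail=0; on 'c' 0 → fail=0;  out ∅∪∅=∅
  n11('b'): parent n0 fail=0; on 'b' 0 → fail=0;  out ∅∪∅=∅
  n2('aa'): parent n1 fail=0; on 'a' 0 → fail=1;  out ∅∪∅=∅
  n6('ca'): parent n5 fail=0; on 'a' 0 → fail=1;  out {7}∪∅={7}
  n12('bc'): parent n11 fail=0; on 'c' 0 → fail=5;  out {2}∪∅={2}
  n13('ac'): parent n1 fail=0; on 'c' 0 → fail=5;  out {4}∪∅={4}
  n17('cc'): parent n5 fail=0; on 'c' 0 → fail=5;  out {5}∪∅={5}
  n3('aac'): parent n2 fail=1; on 'c' 1 → fail=13;  out ∅∪{4}={4}
  n7('caa'): parent n6 fail=1; on 'a' 1 → fail=2;  out ∅∪∅=∅
  n14('acc'): parent n13 fail=5; on 'c' 5 → fail=17;  out ∅∪{5}={5}
  n18('ccb'): parent n17 fail=5; on 'b' 5→0 → fail=11;  out ∅∪∅=∅
  n4('aaca'): parent n3 fail=13; on 'a' 13→5 → fail=6;  out {0}∪{7}={0,7}
  n8('caaa'): parent n7 fail=2; on 'a' 2→1 → fail=2;  out ∅∪∅=∅
  n15('accb'): parent n14 fail=17; on 'b' 17 → fail=18;  out ∅∪∅=∅
  n19('ccbc'): parent n18 fail=11; on 'c' 11 → fail=12;  out ∅∪{2}={2}
  n9('caaaa'): parent n8 fail=2; on 'a' 2→1 → fail=2;  out ∅∪∅=∅
  n16('accbc'): parent n15 fail=18; on 'c' 18 → fail=19;  out {3}∪{2}={2,3}
  n20('ccbca'): parent n19 fail=12; on 'a' 12→5 → fail=6;  out {6}∪{7}={6,7}
  n10('caaaac'): parent n9 fail=2; on 'c' 2 → fail=3;  out {1}∪{4}={1,4}

Scan:
[0] read 'b'  n0⇒n11
[1] read 'c'  n11⇒n12  → match P2@[0:1]
[2] read 'a'  n12⇒n6 ·f  → match P7@[1:2]
[3] read 'c'  n6⇒n13 ·f  → match P4@[2:3]
[4] read 'a'  n13⇒n6 ·f  → match P7@[3:4]
[5] read 'c'  n6⇒n13 ·f  → match P4@[4:5]
[6] read 'c'  n13⇒n14  → match P5@[5:6]
[7] read 'b'  n14⇒n15
[8] read 'a'  n15⇒n1 ·f
[9] read 'c'  n1⇒n13  → match P4@[8:9]
[10] read 'b'  n13⇒n11 ·f
[11] read 'c'  n11⇒n12  → match P2@[10:11]
[12] read 'a'  n12⇒n6 ·f  → match P7@[11:12]
[13] read 'c'  n6⇒n13 ·f  → match P4@[12:13]
[14] read 'c'  n13⇒n14  → match P5@[13:14]
[15] read 'b'  n14⇒n15
[16] read 'c'  n15⇒n16  → match P2@[15:16],P3@[12:16]
[17] read 'c'  n16⇒n17 ·f  → match P5@[16:17]
[18] read 'c'  n17⇒n17 ·f  → match P5@[17:18]
[19] read 'a'  n17⇒n6 ·f  → match P7@[18:19]
[20] read 'c'  n6⇒n13 ·f  → match P4@[19:20]
[21] read 'c'  n13⇒n14  → match P5@[20:21]
[22] read 'b'  n14⇒n15
[23] read 'c'  n15⇒n16  → match P2@[22:23],P3@[19:23]
[24] read 'b'  n16⇒n11 ·f
[25] read 'a'  n11⇒n1 ·f
[26] read 'c'  n1⇒n13  → match P4@[25:26]
[27] read 'c'  n13⇒n14  → match P5@[26:27]
[28] read 'c'  n14⇒n17 ·f  → match P5@[27:28]
[29] read 'b'  n17⇒n18
[30] read 'c'  n18⇒n19  → match P2@[29:30]
[31] read 'a'  n19⇒n20  → match P6@[27:31],P7@[30:31]
[32] read 'b'  n20⇒n11 ·f
[33] read 'a'  n11⇒n1 ·f
[34] read 'c'  n1⇒n13  → match P4@[33:34]
[35] read 'c'  n13⇒n14  → match P5@[34:35]
[36] read 'b'  n14⇒n15
[37] read 'c'  n15⇒n16  → match P2@[36:37],P3@[33:37]
[38] read 'c'  n16⇒n17 ·f  → match P5@[37:38]

Result: [[1,2],[2,7],[3,4],[4,7],[5,4],[6,5],[9,4],[11,2],[12,7],[13,4],[14,5],[16,2],[16,3],[17,5],[18,5],[19,7],[20,4],[21,5],[23,2],[23,3],[26,4],[27,5],[28,5],[30,2],[31,6],[31,7],[34,4],[35,5],[37,2],[37,3],[38,5]]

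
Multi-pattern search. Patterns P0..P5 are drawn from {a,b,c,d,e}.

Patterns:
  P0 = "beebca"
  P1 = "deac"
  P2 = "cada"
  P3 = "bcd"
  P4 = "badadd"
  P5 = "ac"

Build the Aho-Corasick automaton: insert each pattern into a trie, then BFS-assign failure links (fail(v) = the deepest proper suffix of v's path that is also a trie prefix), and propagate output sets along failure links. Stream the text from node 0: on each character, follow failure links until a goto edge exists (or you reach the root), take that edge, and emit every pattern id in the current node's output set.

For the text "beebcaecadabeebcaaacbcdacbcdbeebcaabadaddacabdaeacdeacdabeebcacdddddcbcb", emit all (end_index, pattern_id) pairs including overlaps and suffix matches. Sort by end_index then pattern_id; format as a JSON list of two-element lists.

Build automaton:
Trie nodes:
  0='ε' goto a→22 b→1 c→11 d→7
  1='b' goto a→17 c→15 e→2
  2='be' goto e→3
  3='bee' goto b→4
  4='beeb' goto c→5
  5='beebc' goto a→6
  6='beebca' goto ·  [P0 ends]
  7='d' goto e→8
  8='de' goto a→9
  9='dea' goto c→10
  10='deac' goto ·  [P1 ends]
  11='c' goto a→12
  12='ca' goto d→13
  13='cad' goto a→14
  14='cada' goto ·  [P2 ends]
  15='bc' goto d→16
  16='bcd' goto ·  [P3 ends]
  17='ba' goto d→18
  18='bad' goto a→19
  19='bada' goto d→20
  20='badad' goto d→21
  21='badadd' goto ·  [P4 ends]
  22='a' goto c→23
  23='ac' goto ·  [P5 ends]

Failure links (BFS by depth):
  n1('b'): parent n0 fail=0; on 'b' 0 → fail=0;  out ∅∪∅=∅
  n7('d'): parent n0 fail=0; on 'd' 0 → fail=0;  out ∅∪∅=∅
  n11('c'): parent n0 fail=0; on 'c' 0 → fail=0;  out ∅∪∅=∅
  n22('a'): parent n0 fail=0; on 'a' 0 → fail=0;  out ∅∪∅=∅
  n2('be'): parent n1 fail=0; on 'e' 0 → fail=0;  out ∅∪∅=∅
  n8('de'): parent n7 fail=0; on 'e' 0 → fail=0;  out ∅∪∅=∅
  n12('ca'): parent n11 fail=0; on 'a' 0 → fail=22;  out ∅∪∅=∅
  n15('bc'): parent n1 fail=0; on 'c' 0 → fail=11;  out ∅∪∅=∅
  n17('ba'): parent n1 fail=0; on 'a' 0 → fail=22;  out ∅∪∅=∅
  n23('ac'): parent n22 fail=0; on 'c' 0 → fail=11;  out {5}∪∅={5}
  n3('bee'): parent n2 fail=0; on 'e' 0 → fail=0;  out ∅∪∅=∅
  n9('dea'): parent n8 fail=0; on 'a' 0 → fail=22;  out ∅∪∅=∅
  n13('cad'): parent n12 fail=22; on 'd' 22→0 → fail=7;  out ∅∪∅=∅
  n16('bcd'): parent n15 fail=11; on 'd' 11→0 → fail=7;  out {3}∪∅={3}
  n18('bad'): parent n17 fail=22; on 'd' 22→0 → fail=7;  out ∅∪∅=∅
  n4('beeb'): parent n3 fail=0; on 'b' 0 → fail=1;  out ∅∪∅=∅
  n10('deac'): parent n9 fail=22; on 'c' 22 → fail=23;  out {1}∪{5}={1,5}
  n14('cada'): parent n13 fail=7; on 'a' 7→0 → fail=22;  out {2}∪∅={2}
  n19('bada'): parent n18 fail=7; on 'a' 7→0 → fail=22;  out ∅∪∅=∅
  n5('beebc'): parent n4 fail=1; on 'c' 1 → fail=15;  out ∅∪∅=∅
  n20('badad'): parent n19 fail=22; on 'd' 22→0 → fail=7;  out ∅∪∅=∅
  n6('beebca'): parent n5 fail=15; on 'a' 15→11 → fail=12;  out {0}∪∅={0}
  n21('badadd'): parent n20 fail=7; on 'd' 7→0 → fail=7;  out {4}∪∅={4}

Run:
i=0 'b': node 0→1
i=1 'e': node 1→2
i=2 'e': node 2→3
i=3 'b': node 3→4
i=4 'c': node 4→5
i=5 'a': node 5→6  emit P0@[0:5]
i=6 'e': node 6→0 (via fail)
i=7 'c': node 0→11
i=8 'a': node 11→12
i=9 'd': node 12→13
i=10 'a': node 13→14  emit P2@[7:10]
i=11 'b': node 14→1 (via fail)
i=12 'e': node 1→2
i=13 'e': node 2→3
i=14 'b': node 3→4
i=15 'c': node 4→5
i=16 'a': node 5→6  emit P0@[11:16]
i=17 'a': node 6→22 (via fail)
i=18 'a': node 22→22 (via fail)
i=19 'c': node 22→23  emit P5@[18:19]
i=20 'b': node 23→1 (via fail)
i=21 'c': node 1→15
i=22 'd': node 15→16  emit P3@[20:22]
i=23 'a': node 16→22 (via fail)
i=24 'c': node 22→23  emit P5@[23:24]
i=25 'b': node 23→1 (via fail)
i=26 'c': node 1→15
i=27 'd': node 15→16  emit P3@[25:27]
i=28 'b': node 16→1 (via fail)
i=29 'e': node 1→2
i=30 'e': node 2→3
i=31 'b': node 3→4
i=32 'c': node 4→5
i=33 'a': node 5→6  emit P0@[28:33]
i=34 'a': node 6→22 (via fail)
i=35 'b': node 22→1 (via fail)
i=36 'a': node 1→17
i=37 'd': node 17→18
i=38 'a': node 18→19
i=39 'd': node 19→20
i=40 'd': node 20→21  emit P4@[35:40]
i=41 'a': node 21→22 (via fail)
i=42 'c': node 22→23  emit P5@[41:42]
i=43 'a': node 23→12 (via fail)
i=44 'b': node 12→1 (via fail)
i=45 'd': node 1→7 (via fail)
i=46 'a': node 7→22 (via fail)
i=47 'e': node 22→0 (via fail)
i=48 'a': node 0→22
i=49 'c': node 22→23  emit P5@[48:49]
i=50 'd': node 23→7 (via fail)
i=51 'e': node 7→8
i=52 'a': node 8→9
i=53 'c': node 9→10  emit P1@[50:53],P5@[52:53]
i=54 'd': node 10→7 (via fail)
i=55 'a': node 7→22 (via fail)
i=56 'b': node 22→1 (via fail)
i=57 'e': node 1→2
i=58 'e': node 2→3
i=59 'b': node 3→4
i=60 'c': node 4→5
i=61 'a': node 5→6  emit P0@[56:61]
i=62 'c': node 6→23 (via fail)  emit P5@[61:62]
i=63 'd': node 23→7 (via fail)
i=64 'd': node 7→7 (via fail)
i=65 'd': node 7→7 (via fail)
i=66 'd': node 7→7 (via fail)
i=67 'd': node 7→7 (via fail)
i=68 'c': node 7→11 (via fail)
i=69 'b': node 11→1 (via fail)
i=70 'c': node 1→15
i=71 'b': node 15→1 (via fail)

Result: [[5,0],[10,2],[16,0],[19,5],[22,3],[24,5],[27,3],[33,0],[40,4],[42,5],[49,5],[53,1],[53,5],[61,0],[62,5]]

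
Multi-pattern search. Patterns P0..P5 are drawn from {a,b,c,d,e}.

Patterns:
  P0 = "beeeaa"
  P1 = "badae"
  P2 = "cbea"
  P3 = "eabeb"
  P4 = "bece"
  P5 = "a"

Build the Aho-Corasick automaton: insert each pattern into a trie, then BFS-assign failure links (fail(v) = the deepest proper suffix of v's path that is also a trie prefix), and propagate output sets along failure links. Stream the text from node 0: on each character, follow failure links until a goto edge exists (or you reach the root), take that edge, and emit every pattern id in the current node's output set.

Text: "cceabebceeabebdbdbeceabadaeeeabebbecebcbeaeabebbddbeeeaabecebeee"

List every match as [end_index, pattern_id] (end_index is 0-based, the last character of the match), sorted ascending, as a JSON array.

Build automaton:
Trie nodes:
  n0 'ε': a→22 b→1 c→11 e→15
  n1 'b': a→7 e→2
  n2 'be': c→20 e→3
  n3 'bee': e→4
  n4 'beee': a→5
  n5 'beeea': a→6
  n6 'beeeaa': ·  ←P0
  n7 'ba': d→8
  n8 'bad': a→9
  n9 'bada': e→10
  n10 'badae': ·  ←P1
  n11 'c': b→12
  n12 'cb': e→13
  n13 'cbe': a→14
  n14 'cbea': ·  ←P2
  n15 'e': a→16
  n16 'ea': b→17
  n17 'eab': e→18
  n18 'eabe': b→19
  n19 'eabeb': ·  ←P3
  n20 'bec': e→21
  n21 'bece': ·  ←P4
  n22 'a': ·  ←P5

Failure links (BFS by depth):
  n1('b'): parent n0 fail=0; on 'b' 0 → fail=0;  out ∅∪∅=∅
  n11('c'): parent n0 fail=0; on 'c' 0 → fail=0;  out ∅∪∅=∅
  n15('e'): parent n0 fail=0; on 'e' 0 → fail=0;  out ∅∪∅=∅
  n22('a'): parent n0 fail=0; on 'a' 0 → fail=0;  out {5}∪∅={5}
  n2('be'): parent n1 fail=0; on 'e' 0 → fail=15;  out ∅∪∅=∅
  n7('ba'): parent n1 fail=0; on 'a' 0 → fail=22;  out ∅∪{5}={5}
  n12('cb'): parent n11 fail=0; on 'b' 0 → fail=1;  out ∅∪∅=∅
  n16('ea'): parent n15 fail=0; on 'a' 0 → fail=22;  out ∅∪{5}={5}
  n3('bee'): parent n2 fail=15; on 'e' 15→0 → fail=15;  out ∅∪∅=∅
  n8('bad'): parent n7 fail=22; on 'd' 22→0 → fail=0;  out ∅∪∅=∅
  n13('cbe'): parent n12 fail=1; on 'e' 1 → fail=2;  out ∅∪∅=∅
  n17('eab'): parent n16 fail=22; on 'b' 22→0 → fail=1;  out ∅∪∅=∅
  n20('bec'): parent n2 fail=15; on 'c' 15→0 → fail=11;  out ∅∪∅=∅
  n4('beee'): parent n3 fail=15; on 'e' 15→0 → fail=15;  out ∅∪∅=∅
  n9('bada'): parent n8 fail=0; on 'a' 0 → fail=22;  out ∅∪{5}={5}
  n14('cbea'): parent n13 fail=2; on 'a' 2→15 → fail=16;  out {2}∪{5}={2,5}
  n18('eabe'): parent n17 fail=1; on 'e' 1 → fail=2;  out ∅∪∅=∅
  n21('bece'): parent n20 fail=11; on 'e' 11→0 → fail=15;  out {4}∪∅={4}
  n5('beeea'): parent n4 fail=15; on 'a' 15 → fail=16;  out ∅∪{5}={5}
  n10('badae'): parent n9 fail=22; on 'e' 22→0 → fail=15;  out {1}∪∅={1}
  n19('eabeb'): parent n18 fail=2; on 'b' 2→15→0 → fail=1;  out {3}∪∅={3}
  n6('beeeaa'): parent n5 fail=16; on 'a' 16→22→0 → fail=22;  out {0}∪{5}={0,5}

Scan:
i=0 'c': node 0→11
i=1 'c': node 11→11 (fail-walked)
i=2 'e': node 11→15 (fail-walked)
i=3 'a': node 15→16  → match P5@[3:3]
i=4 'b': node 16→17
i=5 'e': node 17→18
i=6 'b': node 18→19  → match P3@[2:6]
i=7 'c': node 19→11 (fail-walked)
i=8 'e': node 11→15 (fail-walked)
i=9 'e': node 15→15 (fail-walked)
i=10 'a': node 15→16  → match P5@[10:10]
i=11 'b': node 16→17
i=12 'e': node 17→18
i=13 'b': node 18→19  → match P3@[9:13]
i=14 'd': node 19→0 (fail-walked)
i=15 'b': node 0→1
i=16 'd': node 1→0 (fail-walked)
i=17 'b': node 0→1
i=18 'e': node 1→2
i=19 'c': node 2→20
i=20 'e': node 20→21  → match P4@[17:20]
i=21 'a': node 21→16 (fail-walked)  → match P5@[21:21]
i=22 'b': node 16→17
i=23 'a': node 17→7 (fail-walked)  → match P5@[23:23]
i=24 'd': node 7→8
i=25 'a': node 8→9  → match P5@[25:25]
i=26 'e': node 9→10  → match P1@[22:26]
i=27 'e': node 10→15 (fail-walked)
i=28 'e': node 15→15 (fail-walked)
i=29 'a': node 15→16  → match P5@[29:29]
i=30 'b': node 16→17
i=31 'e': node 17→18
i=32 'b': node 18→19  → match P3@[28:32]
i=33 'b': node 19→1 (fail-walked)
i=34 'e': node 1→2
i=35 'c': node 2→20
i=36 'e': node 20→21  → match P4@[33:36]
i=37 'b': node 21→1 (fail-walked)
i=38 'c': node 1→11 (fail-walked)
i=39 'b': node 11→12
i=40 'e': node 12→13
i=41 'a': node 13→14  → match P2@[38:41],P5@[41:41]
i=42 'e': node 14→15 (fail-walked)
i=43 'a': node 15→16  → match P5@[43:43]
i=44 'b': node 16→17
i=45 'e': node 17→18
i=46 'b': node 18→19  → match P3@[42:46]
i=47 'b': node 19→1 (fail-walked)
i=48 'd': node 1→0 (fail-walked)
i=49 'd': node 0→0
i=50 'b': node 0→1
i=51 'e': node 1→2
i=52 'e': node 2→3
i=53 'e': node 3→4
i=54 'a': node 4→5  → match P5@[54:54]
i=55 'a': node 5→6  → match P0@[50:55],P5@[55:55]
i=56 'b': node 6→1 (fail-walked)
i=57 'e': node 1→2
i=58 'c': node 2→20
i=59 'e': node 20→21  → match P4@[56:59]
i=60 'b': node 21→1 (fail-walked)
i=61 'e': node 1→2
i=62 'e': node 2→3
i=63 'e': node 3→4

Result: [[3,5],[6,3],[10,5],[13,3],[20,4],[21,5],[23,5],[25,5],[26,1],[29,5],[32,3],[36,4],[41,2],[41,5],[43,5],[46,3],[54,5],[55,0],[55,5],[59,4]]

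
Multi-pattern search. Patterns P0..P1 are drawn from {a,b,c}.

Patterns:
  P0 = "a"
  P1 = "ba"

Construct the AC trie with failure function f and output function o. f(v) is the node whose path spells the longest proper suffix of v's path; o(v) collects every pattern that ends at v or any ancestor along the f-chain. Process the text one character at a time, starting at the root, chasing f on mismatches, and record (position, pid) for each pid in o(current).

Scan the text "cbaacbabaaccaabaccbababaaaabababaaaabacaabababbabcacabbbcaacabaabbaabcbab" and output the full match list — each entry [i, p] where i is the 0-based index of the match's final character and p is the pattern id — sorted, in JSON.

Build:
Trie (insert patterns):
  0='ε' goto a→1 b→2
  1='a' goto ·  [P0 ends]
  2='b' goto a→3
  3='ba' goto ·  [P1 ends]

BFS fail/out derivation:
  fail(1) 'a': from fail(0)=0 chase 'a': 0 ⇒ 0;  out={0}∪out(0)={0}
  fail(2) 'b': from fail(0)=0 chase 'b': 0 ⇒ 0;  out=∅∪out(0)=∅
  fail(3) 'ba': from fail(2)=0 chase 'a': 0 ⇒ 1;  out={1}∪out(1)={0,1}

Scan:
i=0 'c': node 0→0
i=1 'b': node 0→2
i=2 'a': node 2→3  emit P0@[2:2],P1@[1:2]
i=3 'a': node 3→1 (via fail)  emit P0@[3:3]
i=4 'c': node 1→0 (via fail)
i=5 'b': node 0→2
i=6 'a': node 2→3  emit P0@[6:6],P1@[5:6]
i=7 'b': node 3→2 (via fail)
i=8 'a': node 2→3  emit P0@[8:8],P1@[7:8]
i=9 'a': node 3→1 (via fail)  emit P0@[9:9]
i=10 'c': node 1→0 (via fail)
i=11 'c': node 0→0
i=12 'a': node 0→1  emit P0@[12:12]
i=13 'a': node 1→1 (via fail)  emit P0@[13:13]
i=14 'b': node 1→2 (via fail)
i=15 'a': node 2→3  emit P0@[15:15],P1@[14:15]
i=16 'c': node 3→0 (via fail)
i=17 'c': node 0→0
i=18 'b': node 0→2
i=19 'a': node 2→3  emit P0@[19:19],P1@[18:19]
i=20 'b': node 3→2 (via fail)
i=21 'a': node 2→3  emit P0@[21:21],P1@[20:21]
i=22 'b': node 3→2 (via fail)
i=23 'a': node 2→3  emit P0@[23:23],P1@[22:23]
i=24 'a': node 3→1 (via fail)  emit P0@[24:24]
i=25 'a': node 1→1 (via fail)  emit P0@[25:25]
i=26 'a': node 1→1 (via fail)  emit P0@[26:26]
i=27 'b': node 1→2 (via fail)
i=28 'a': node 2→3  emit P0@[28:28],P1@[27:28]
i=29 'b': node 3→2 (via fail)
i=30 'a': node 2→3  emit P0@[30:30],P1@[29:30]
i=31 'b': node 3→2 (via fail)
i=32 'a': node 2→3  emit P0@[32:32],P1@[31:32]
i=33 'a': node 3→1 (via fail)  emit P0@[33:33]
i=34 'a': node 1→1 (via fail)  emit P0@[34:34]
i=35 'a': node 1→1 (via fail)  emit P0@[35:35]
i=36 'b': node 1→2 (via fail)
i=37 'a': node 2→3  emit P0@[37:37],P1@[36:37]
i=38 'c': node 3→0 (via fail)
i=39 'a': node 0→1  emit P0@[39:39]
i=40 'a': node 1→1 (via fail)  emit P0@[40:40]
i=41 'b': node 1→2 (via fail)
i=42 'a': node 2→3  emit P0@[42:42],P1@[41:42]
i=43 'b': node 3→2 (via fail)
i=44 'a': node 2→3  emit P0@[44:44],P1@[43:44]
i=45 'b': node 3→2 (via fail)
i=46 'b': node 2→2 (via fail)
i=47 'a': node 2→3  emit P0@[47:47],P1@[46:47]
i=48 'b': node 3→2 (via fail)
i=49 'c': node 2→0 (via fail)
i=50 'a': node 0→1  emit P0@[50:50]
i=51 'c': node 1→0 (via fail)
i=52 'a': node 0→1  emit P0@[52:52]
i=53 'b': node 1→2 (via fail)
i=54 'b': node 2→2 (via fail)
i=55 'b': node 2→2 (via fail)
i=56 'c': node 2→0 (via fail)
i=57 'a': node 0→1  emit P0@[57:57]
i=58 'a': node 1→1 (via fail)  emit P0@[58:58]
i=59 'c': node 1→0 (via fail)
i=60 'a': node 0→1  emit P0@[60:60]
i=61 'b': node 1→2 (via fail)
i=62 'a': node 2→3  emit P0@[62:62],P1@[61:62]
i=63 'a': node 3→1 (via fail)  emit P0@[63:63]
i=64 'b': node 1→2 (via fail)
i=65 'b': node 2→2 (via fail)
i=66 'a': node 2→3  emit P0@[66:66],P1@[65:66]
i=67 'a': node 3→1 (via fail)  emit P0@[67:67]
i=68 'b': node 1→2 (via fail)
i=69 'c': node 2→0 (via fail)
i=70 'b': node 0→2
i=71 'a': node 2→3  emit P0@[71:71],P1@[70:71]
i=72 'b': node 3→2 (via fail)

Result: [[2,0],[2,1],[3,0],[6,0],[6,1],[8,0],[8,1],[9,0],[12,0],[13,0],[15,0],[15,1],[19,0],[19,1],[21,0],[21,1],[23,0],[23,1],[24,0],[25,0],[26,0],[28,0],[28,1],[30,0],[30,1],[32,0],[32,1],[33,0],[34,0],[35,0],[37,0],[37,1],[39,0],[40,0],[42,0],[42,1],[44,0],[44,1],[47,0],[47,1],[50,0],[52,0],[57,0],[58,0],[60,0],[62,0],[62,1],[63,0],[66,0],[66,1],[67,0],[71,0],[71,1]]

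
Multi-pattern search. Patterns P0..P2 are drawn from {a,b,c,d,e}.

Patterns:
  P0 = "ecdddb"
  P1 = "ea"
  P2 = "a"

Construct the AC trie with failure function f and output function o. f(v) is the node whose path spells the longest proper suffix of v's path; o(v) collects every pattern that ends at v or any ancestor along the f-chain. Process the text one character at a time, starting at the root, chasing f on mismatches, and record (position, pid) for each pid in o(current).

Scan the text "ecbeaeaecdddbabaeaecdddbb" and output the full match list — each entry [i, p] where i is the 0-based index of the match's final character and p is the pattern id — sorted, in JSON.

Build:
Trie nodes:
  0='ε' goto a→8 e→1
  1='e' goto a→7 c→2
  2='ec' goto d→3
  3='ecd' goto d→4
  4='ecdd' goto d→5
  5='ecddd' goto b→6
  6='ecdddb' goto ·  ←P0
  7='ea' goto ·  ←P1
  8='a' goto ·  ←P2

Failure links (BFS by depth):
  n1('e'): parent n0 fail=0; on 'e' 0 → fail=0;  out ∅∪∅=∅
  n8('a'): parent n0 fail=0; on 'a' 0 → fail=0;  out {2}∪∅={2}
  n2('ec'): parent n1 fail=0; on 'c' 0 → fail=0;  out ∅∪∅=∅
  n7('ea'): parent n1 fail=0; on 'a' 0 → fail=8;  out {1}∪{2}={1,2}
  n3('ecd'): parent n2 fail=0; on 'd' 0 → fail=0;  out ∅∪∅=∅
  n4('ecdd'): parent n3 fail=0; on 'd' 0 → fail=0;  out ∅∪∅=∅
  n5('ecddd'): parent n4 fail=0; on 'd' 0 → fail=0;  out ∅∪∅=∅
  n6('ecdddb'): parent n5 fail=0; on 'b' 0 → fail=0;  out {0}∪∅={0}

Run:
pos 0 'e': at 1
pos 1 'c': at 2
pos 2 'b': at 0 (via fail)
pos 3 'e': at 1
pos 4 'a': at 7  ** P1@[3:4],P2@[4:4]
pos 5 'e': at 1 (via fail)
pos 6 'a': at 7  ** P1@[5:6],P2@[6:6]
pos 7 'e': at 1 (via fail)
pos 8 'c': at 2
pos 9 'd': at 3
pos 10 'd': at 4
pos 11 'd': at 5
pos 12 'b': at 6  ** P0@[7:12]
pos 13 'a': at 8 (via fail)  ** P2@[13:13]
pos 14 'b': at 0 (via fail)
pos 15 'a': at 8  ** P2@[15:15]
pos 16 'e': at 1 (via fail)
pos 17 'a': at 7  ** P1@[16:17],P2@[17:17]
pos 18 'e': at 1 (via fail)
pos 19 'c': at 2
pos 20 'd': at 3
pos 21 'd': at 4
pos 22 'd': at 5
pos 23 'b': at 6  ** P0@[18:23]
pos 24 'b': at 0 (via fail)

Result: [[4,1],[4,2],[6,1],[6,2],[12,0],[13,2],[15,2],[17,1],[17,2],[23,0]]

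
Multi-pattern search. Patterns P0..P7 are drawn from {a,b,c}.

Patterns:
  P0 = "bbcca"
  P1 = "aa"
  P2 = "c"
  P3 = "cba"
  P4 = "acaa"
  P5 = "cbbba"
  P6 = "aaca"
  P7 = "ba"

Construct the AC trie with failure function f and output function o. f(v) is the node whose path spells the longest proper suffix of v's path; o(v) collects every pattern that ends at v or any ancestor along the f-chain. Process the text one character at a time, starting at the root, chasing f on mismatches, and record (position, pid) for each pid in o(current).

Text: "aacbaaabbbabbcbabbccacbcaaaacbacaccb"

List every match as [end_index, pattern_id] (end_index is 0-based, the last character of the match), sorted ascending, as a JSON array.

Construct AC machine:
Trie nodes:
  0='ε' goto a→6 b→1 c→8
  1='b' goto a→19 b→2
  2='bb' goto c→3
  3='bbc' goto c→4
  4='bbcc' goto a→5
  5='bbcca' goto ·  ←P0
  6='a' goto a→7 c→11
  7='aa' goto c→17  ←P1
  8='c' goto b→9  ←P2
  9='cb' goto a→10 b→14
  10='cba' goto ·  ←P3
  11='ac' goto a→12
  12='aca' goto a→13
  13='acaa' goto ·  ←P4
  14='cbb' goto b→15
  15='cbbb' goto a→16
  16='cbbba' goto ·  ←P5
  17='aac' goto a→18
  18='aaca' goto ·  ←P6
  19='ba' goto ·  ←P7

BFS fail/out derivation:
  fail(1) 'b': from fail(0)=0 chase 'b': 0 ⇒ 0;  out=∅∪out(0)=∅
  fail(6) 'a': from fail(0)=0 chase 'a': 0 ⇒ 0;  out=∅∪out(0)=∅
  fail(8) 'c': from fail(0)=0 chase 'c': 0 ⇒ 0;  out={2}∪out(0)={2}
  fail(2) 'bb': from fail(1)=0 chase 'b': 0 ⇒ 1;  out=∅∪out(1)=∅
  fail(7) 'aa': from fail(6)=0 chase 'a': 0 ⇒ 6;  out={1}∪out(6)={1}
  fail(9) 'cb': from fail(8)=0 chase 'b': 0 ⇒ 1;  out=∅∪out(1)=∅
  fail(11) 'ac': from fail(6)=0 chase 'c': 0 ⇒ 8;  out=∅∪out(8)={2}
  fail(19) 'ba': from fail(1)=0 chase 'a': 0 ⇒ 6;  out={7}∪out(6)={7}
  fail(3) 'bbc': from fail(2)=1 chase 'c': 1→0 ⇒ 8;  out=∅∪out(8)={2}
  fail(10) 'cba': from fail(9)=1 chase 'a': 1 ⇒ 19;  out={3}∪out(19)={3,7}
  fail(12) 'aca': from fail(11)=8 chase 'a': 8→0 ⇒ 6;  out=∅∪out(6)=∅
  fail(14) 'cbb': from fail(9)=1 chase 'b': 1 ⇒ 2;  out=∅∪out(2)=∅
  fail(17) 'aac': from fail(7)=6 chase 'c': 6 ⇒ 11;  out=∅∪out(11)={2}
  fail(4) 'bbcc': from fail(3)=8 chase 'c': 8→0 ⇒ 8;  out=∅∪out(8)={2}
  fail(13) 'acaa': from fail(12)=6 chase 'a': 6 ⇒ 7;  out={4}∪out(7)={1,4}
  fail(15) 'cbbb': from fail(14)=2 chase 'b': 2→1 ⇒ 2;  out=∅∪out(2)=∅
  fail(18) 'aaca': from fail(17)=11 chase 'a': 11 ⇒ 12;  out={6}∪out(12)={6}
  fail(5) 'bbcca': from fail(4)=8 chase 'a': 8→0 ⇒ 6;  out={0}∪out(6)={0}
  fail(16) 'cbbba': from fail(15)=2 chase 'a': 2→1 ⇒ 19;  out={5}∪out(19)={5,7}

Text stream:
[0] read 'a'  n0⇒n6
[1] read 'a'  n6⇒n7  emit P1@[0:1]
[2] read 'c'  n7⇒n17  emit P2@[2:2]
[3] read 'b'  n17⇒n9 (via fail)
[4] read 'a'  n9⇒n10  emit P3@[2:4],P7@[3:4]
[5] read 'a'  n10⇒n7 (via fail)  emit P1@[4:5]
[6] read 'a'  n7⇒n7 (via fail)  emit P1@[5:6]
[7] read 'b'  n7⇒n1 (via fail)
[8] read 'b'  n1⇒n2
[9] read 'b'  n2⇒n2 (via fail)
[10] read 'a'  n2⇒n19 (via fail)  emit P7@[9:10]
[11] read 'b'  n19⇒n1 (via fail)
[12] read 'b'  n1⇒n2
[13] read 'c'  n2⇒n3  emit P2@[13:13]
[14] read 'b'  n3⇒n9 (via fail)
[15] read 'a'  n9⇒n10  emit P3@[13:15],P7@[14:15]
[16] read 'b'  n10⇒n1 (via fail)
[17] read 'b'  n1⇒n2
[18] read 'c'  n2⇒n3  emit P2@[18:18]
[19] read 'c'  n3⇒n4  emit P2@[19:19]
[20] read 'a'  n4⇒n5  emit P0@[16:20]
[21] read 'c'  n5⇒n11 (via fail)  emit P2@[21:21]
[22] read 'b'  n11⇒n9 (via fail)
[23] read 'c'  n9⇒n8 (via fail)  emit P2@[23:23]
[24] read 'a'  n8⇒n6 (via fail)
[25] read 'a'  n6⇒n7  emit P1@[24:25]
[26] read 'a'  n7⇒n7 (via fail)  emit P1@[25:26]
[27] read 'a'  n7⇒n7 (via fail)  emit P1@[26:27]
[28] read 'c'  n7⇒n17  emit P2@[28:28]
[29] read 'b'  n17⇒n9 (via fail)
[30] read 'a'  n9⇒n10  emit P3@[28:30],P7@[29:30]
[31] read 'c'  n10⇒n11 (via fail)  emit P2@[31:31]
[32] read 'a'  n11⇒n12
[33] read 'c'  n12⇒n11 (via fail)  emit P2@[33:33]
[34] read 'c'  n11⇒n8 (via fail)  emit P2@[34:34]
[35] read 'b'  n8⇒n9

Result: [[1,1],[2,2],[4,3],[4,7],[5,1],[6,1],[10,7],[13,2],[15,3],[15,7],[18,2],[19,2],[20,0],[21,2],[23,2],[25,1],[26,1],[27,1],[28,2],[30,3],[30,7],[31,2],[33,2],[34,2]]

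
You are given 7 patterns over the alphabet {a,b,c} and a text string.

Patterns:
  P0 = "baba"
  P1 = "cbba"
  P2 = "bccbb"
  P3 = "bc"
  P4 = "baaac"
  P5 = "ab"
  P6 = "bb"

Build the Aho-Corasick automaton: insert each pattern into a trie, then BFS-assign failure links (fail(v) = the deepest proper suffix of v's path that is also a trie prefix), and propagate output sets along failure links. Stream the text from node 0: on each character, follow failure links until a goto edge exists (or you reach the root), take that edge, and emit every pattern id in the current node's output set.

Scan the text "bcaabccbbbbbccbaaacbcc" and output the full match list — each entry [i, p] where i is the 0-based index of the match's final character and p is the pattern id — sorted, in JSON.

Build automaton:
Trie nodes:
  n0 'ε': a→16 b→1 c→5
  n1 'b': a→2 b→18 c→9
  n2 'ba': a→13 b→3
  n3 'bab': a→4
  n4 'baba': ·  [P0 ends]
  n5 'c': b→6
  n6 'cb': b→7
  n7 'cbb': a→8
  n8 'cbba': ·  [P1 ends]
  n9 'bc': c→10  [P3 ends]
  n10 'bcc': b→11
  n11 'bccb': b→12
  n12 'bccbb': ·  [P2 ends]
  n13 'baa': a→14
  n14 'baaa': c→15
  n15 'baaac': ·  [P4 ends]
  n16 'a': b→17
  n17 'ab': ·  [P5 ends]
  n18 'bb': ·  [P6 ends]

BFS fail/out derivation:
  n1('b'): parent n0 fail=0; on 'b' 0 → fail=0;  out ∅∪∅=∅
  n5('c'): parent n0 fail=0; on 'c' 0 → fail=0;  out ∅∪∅=∅
  n16('a'): parent n0 fail=0; on 'a' 0 → fail=0;  out ∅∪∅=∅
  n2('ba'): parent n1 fail=0; on 'a' 0 → fail=16;  out ∅∪∅=∅
  n6('cb'): parent n5 fail=0; on 'b' 0 → fail=1;  out ∅∪∅=∅
  n9('bc'): parent n1 fail=0; on 'c' 0 → fail=5;  out {3}∪∅={3}
  n17('ab'): parent n16 fail=0; on 'b' 0 → fail=1;  out {5}∪∅={5}
  n18('bb'): parent n1 fail=0; on 'b' 0 → fail=1;  out {6}∪∅={6}
  n3('bab'): parent n2 fail=16; on 'b' 16 → fail=17;  out ∅∪{5}={5}
  n7('cbb'): parent n6 fail=1; on 'b' 1 → fail=18;  out ∅∪{6}={6}
  n10('bcc'): parent n9 fail=5; on 'c' 5→0 → fail=5;  out ∅∪∅=∅
  n13('baa'): parent n2 fail=16; on 'a' 16→0 → fail=16;  out ∅∪∅=∅
  n4('baba'): parent n3 fail=17; on 'a' 17→1 → fail=2;  out {0}∪∅={0}
  n8('cbba'): parent n7 fail=18; on 'a' 18→1 → fail=2;  out {1}∪∅={1}
  n11('bccb'): parent n10 fail=5; on 'b' 5 → fail=6;  out ∅∪∅=∅
  n14('baaa'): parent n13 fail=16; on 'a' 16→0 → fail=16;  out ∅∪∅=∅
  n12('bccbb'): parent n11 fail=6; on 'b' 6 → fail=7;  out {2}∪{6}={2,6}
  n15('baaac'): parent n14 fail=16; on 'c' 16→0 → fail=5;  out {4}∪∅={4}

Run:
i=0 'b': node 0→1
i=1 'c': node 1→9  → match P3@[0:1]
i=2 'a': node 9→16 ·f
i=3 'a': node 16→16 ·f
i=4 'b': node 16→17  → match P5@[3:4]
i=5 'c': node 17→9 ·f  → match P3@[4:5]
i=6 'c': node 9→10
i=7 'b': node 10→11
i=8 'b': node 11→12  → match P2@[4:8],P6@[7:8]
i=9 'b': node 12→18 ·f  → match P6@[8:9]
i=10 'b': node 18→18 ·f  → match P6@[9:10]
i=11 'b': node 18→18 ·f  → match P6@[10:11]
i=12 'c': node 18→9 ·f  → match P3@[11:12]
i=13 'c': node 9→10
i=14 'b': node 10→11
i=15 'a': node 11→2 ·f
i=16 'a': node 2→13
i=17 'a': node 13→14
i=18 'c': node 14→15  → match P4@[14:18]
i=19 'b': node 15→6 ·f
i=20 'c': node 6→9 ·f  → match P3@[19:20]
i=21 'c': node 9→10

All matches (sorted): [[1,3],[4,5],[5,3],[8,2],[8,6],[9,6],[10,6],[11,6],[12,3],[18,4],[20,3]]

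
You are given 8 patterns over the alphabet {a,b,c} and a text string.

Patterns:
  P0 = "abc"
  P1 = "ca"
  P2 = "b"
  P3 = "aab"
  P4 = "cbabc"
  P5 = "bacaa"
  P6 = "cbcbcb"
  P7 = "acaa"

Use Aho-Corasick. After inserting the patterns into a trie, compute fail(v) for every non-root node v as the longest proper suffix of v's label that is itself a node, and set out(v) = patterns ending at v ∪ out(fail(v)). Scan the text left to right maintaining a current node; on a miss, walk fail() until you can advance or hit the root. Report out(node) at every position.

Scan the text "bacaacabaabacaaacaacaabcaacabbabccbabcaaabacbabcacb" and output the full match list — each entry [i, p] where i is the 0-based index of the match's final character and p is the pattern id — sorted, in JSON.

Build:
Trie (insert patterns):
  n0 'ε': a→1 b→6 c→4
  n1 'a': a→7 b→2 c→21
  n2 'ab': c→3
  n3 'abc': ·  [P0 ends]
  n4 'c': a→5 b→9
  n5 'ca': ·  [P1 ends]
  n6 'b': a→13  [P2 ends]
  n7 'aa': b→8
  n8 'aab': ·  [P3 ends]
  n9 'cb': a→10 c→17
  n10 'cba': b→11
  n11 'cbab': c→12
  n12 'cbabc': ·  [P4 ends]
  n13 'ba': c→14
  n14 'bac': a→15
  n15 'baca': a→16
  n16 'bacaa': ·  [P5 ends]
  n17 'cbc': b→18
  n18 'cbcb': c→19
  n19 'cbcbc': b→20
  n20 'cbcbcb': ·  [P6 ends]
  n21 'ac': a→22
  n22 'aca': a→23
  n23 'acaa': ·  [P7 ends]

Failure links (BFS by depth):
  n1('a'): parent n0 fail=0; on 'a' 0 → fail=0;  out ∅∪∅=∅
  n4('c'): parent n0 fail=0; on 'c' 0 → fail=0;  out ∅∪∅=∅
  n6('b'): parent n0 fail=0; on 'b' 0 → fail=0;  out {2}∪∅={2}
  n2('ab'): parent n1 fail=0; on 'b' 0 → fail=6;  out ∅∪{2}={2}
  n5('ca'): parent n4 fail=0; on 'a' 0 → fail=1;  out {1}∪∅={1}
  n7('aa'): parent n1 fail=0; on 'a' 0 → fail=1;  out ∅∪∅=∅
  n9('cb'): parent n4 fail=0; on 'b' 0 → fail=6;  out ∅∪{2}={2}
  n13('ba'): parent n6 fail=0; on 'a' 0 → fail=1;  out ∅∪∅=∅
  n21('ac'): parent n1 fail=0; on 'c' 0 → fail=4;  out ∅∪∅=∅
  n3('abc'): parent n2 fail=6; on 'c' 6→0 → fail=4;  out {0}∪∅={0}
  n8('aab'): parent n7 fail=1; on 'b' 1 → fail=2;  out {3}∪{2}={2,3}
  n10('cba'): parent n9 fail=6; on 'a' 6 → fail=13;  out ∅∪∅=∅
  n14('bac'): parent n13 fail=1; on 'c' 1 → fail=21;  out ∅∪∅=∅
  n17('cbc'): parent n9 fail=6; on 'c' 6→0 → fail=4;  out ∅∪∅=∅
  n22('aca'): parent n21 fail=4; on 'a' 4 → fail=5;  out ∅∪{1}={1}
  n11('cbab'): parent n10 fail=13; on 'b' 13→1 → fail=2;  out ∅∪{2}={2}
  n15('baca'): parent n14 fail=21; on 'a' 21 → fail=22;  out ∅∪{1}={1}
  n18('cbcb'): parent n17 fail=4; on 'b' 4 → fail=9;  out ∅∪{2}={2}
  n23('acaa'): parent n22 fail=5; on 'a' 5→1 → fail=7;  out {7}∪∅={7}
  n12('cbabc'): parent n11 fail=2; on 'c' 2 → fail=3;  out {4}∪{0}={0,4}
  n16('bacaa'): parent n15 fail=22; on 'a' 22 → fail=23;  out {5}∪{7}={5,7}
  n19('cbcbc'): parent n18 fail=9; on 'c' 9 → fail=17;  out ∅∪∅=∅
  n20('cbcbcb'): parent n19 fail=17; on 'b' 17 → fail=18;  out {6}∪{2}={2,6}

Run:
pos 0 'b': at 6  → match P2@[0:0]
pos 1 'a': at 13
pos 2 'c': at 14
pos 3 'a': at 15  → match P1@[2:3]
pos 4 'a': at 16  → match P5@[0:4],P7@[1:4]
pos 5 'c': at 21 ·f
pos 6 'a': at 22  → match P1@[5:6]
pos 7 'b': at 2 ·f  → match P2@[7:7]
pos 8 'a': at 13 ·f
pos 9 'a': at 7 ·f
pos 10 'b': at 8  → match P2@[10:10],P3@[8:10]
pos 11 'a': at 13 ·f
pos 12 'c': at 14
pos 13 'a': at 15  → match P1@[12:13]
pos 14 'a': at 16  → match P5@[10:14],P7@[11:14]
pos 15 'a': at 7 ·f
pos 16 'c': at 21 ·f
pos 17 'a': at 22  → match P1@[16:17]
pos 18 'a': at 23  → match P7@[15:18]
pos 19 'c': at 21 ·f
pos 20 'a': at 22  → match P1@[19:20]
pos 21 'a': at 23  → match P7@[18:21]
pos 22 'b': at 8 ·f  → match P2@[22:22],P3@[20:22]
pos 23 'c': at 3 ·f  → match P0@[21:23]
pos 24 'a': at 5 ·f  → match P1@[23:24]
pos 25 'a': at 7 ·f
pos 26 'c': at 21 ·f
pos 27 'a': at 22  → match P1@[26:27]
pos 28 'b': at 2 ·f  → match P2@[28:28]
pos 29 'b': at 6 ·f  → match P2@[29:29]
pos 30 'a': at 13
pos 31 'b': at 2 ·f  → match P2@[31:31]
pos 32 'c': at 3  → match P0@[30:32]
pos 33 'c': at 4 ·f
pos 34 'b': at 9  → match P2@[34:34]
pos 35 'a': at 10
pos 36 'b': at 11  → match P2@[36:36]
pos 37 'c': at 12  → match P0@[35:37],P4@[33:37]
pos 38 'a': at 5 ·f  → match P1@[37:38]
pos 39 'a': at 7 ·f
pos 40 'a': at 7 ·f
pos 41 'b': at 8  → match P2@[41:41],P3@[39:41]
pos 42 'a': at 13 ·f
pos 43 'c': at 14
pos 44 'b': at 9 ·f  → match P2@[44:44]
pos 45 'a': at 10
pos 46 'b': at 11  → match P2@[46:46]
pos 47 'c': at 12  → match P0@[45:47],P4@[43:47]
pos 48 'a': at 5 ·f  → match P1@[47:48]
pos 49 'c': at 21 ·f
pos 50 'b': at 9 ·f  → match P2@[50:50]

All matches (sorted): [[0,2],[3,1],[4,5],[4,7],[6,1],[7,2],[10,2],[10,3],[13,1],[14,5],[14,7],[17,1],[18,7],[20,1],[21,7],[22,2],[22,3],[23,0],[24,1],[27,1],[28,2],[29,2],[31,2],[32,0],[34,2],[36,2],[37,0],[37,4],[38,1],[41,2],[41,3],[44,2],[46,2],[47,0],[47,4],[48,1],[50,2]]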